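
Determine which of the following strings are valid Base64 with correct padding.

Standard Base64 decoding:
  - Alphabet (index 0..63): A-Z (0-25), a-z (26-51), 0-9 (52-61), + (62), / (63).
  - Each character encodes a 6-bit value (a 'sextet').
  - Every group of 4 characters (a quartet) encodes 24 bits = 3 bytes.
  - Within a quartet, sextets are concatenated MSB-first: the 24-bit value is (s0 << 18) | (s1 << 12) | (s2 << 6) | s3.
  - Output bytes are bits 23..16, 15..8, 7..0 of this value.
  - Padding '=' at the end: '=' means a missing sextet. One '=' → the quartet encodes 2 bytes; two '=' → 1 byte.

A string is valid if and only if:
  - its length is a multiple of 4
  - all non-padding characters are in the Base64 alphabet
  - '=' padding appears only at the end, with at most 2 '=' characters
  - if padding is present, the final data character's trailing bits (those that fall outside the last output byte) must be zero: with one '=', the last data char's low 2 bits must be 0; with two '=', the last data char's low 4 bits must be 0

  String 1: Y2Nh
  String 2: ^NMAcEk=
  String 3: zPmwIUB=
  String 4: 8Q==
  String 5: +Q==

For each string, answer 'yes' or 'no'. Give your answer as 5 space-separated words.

String 1: 'Y2Nh' → valid
String 2: '^NMAcEk=' → invalid (bad char(s): ['^'])
String 3: 'zPmwIUB=' → invalid (bad trailing bits)
String 4: '8Q==' → valid
String 5: '+Q==' → valid

Answer: yes no no yes yes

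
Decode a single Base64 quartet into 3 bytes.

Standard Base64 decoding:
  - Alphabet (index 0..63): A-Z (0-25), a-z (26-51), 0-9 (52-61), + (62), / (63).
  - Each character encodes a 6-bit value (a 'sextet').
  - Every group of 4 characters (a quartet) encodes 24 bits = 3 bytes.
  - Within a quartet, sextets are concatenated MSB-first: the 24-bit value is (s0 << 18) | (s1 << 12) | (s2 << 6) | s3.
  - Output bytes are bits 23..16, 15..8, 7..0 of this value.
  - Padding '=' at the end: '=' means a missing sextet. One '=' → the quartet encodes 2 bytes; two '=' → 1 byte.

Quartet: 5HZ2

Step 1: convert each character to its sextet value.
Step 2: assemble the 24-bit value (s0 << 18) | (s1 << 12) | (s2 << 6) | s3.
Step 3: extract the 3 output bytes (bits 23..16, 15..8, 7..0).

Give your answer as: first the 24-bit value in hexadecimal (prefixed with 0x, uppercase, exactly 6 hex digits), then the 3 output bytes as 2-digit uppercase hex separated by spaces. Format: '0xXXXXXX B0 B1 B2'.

Sextets: 5=57, H=7, Z=25, 2=54
24-bit: (57<<18) | (7<<12) | (25<<6) | 54
      = 0xE40000 | 0x007000 | 0x000640 | 0x000036
      = 0xE47676
Bytes: (v>>16)&0xFF=E4, (v>>8)&0xFF=76, v&0xFF=76

Answer: 0xE47676 E4 76 76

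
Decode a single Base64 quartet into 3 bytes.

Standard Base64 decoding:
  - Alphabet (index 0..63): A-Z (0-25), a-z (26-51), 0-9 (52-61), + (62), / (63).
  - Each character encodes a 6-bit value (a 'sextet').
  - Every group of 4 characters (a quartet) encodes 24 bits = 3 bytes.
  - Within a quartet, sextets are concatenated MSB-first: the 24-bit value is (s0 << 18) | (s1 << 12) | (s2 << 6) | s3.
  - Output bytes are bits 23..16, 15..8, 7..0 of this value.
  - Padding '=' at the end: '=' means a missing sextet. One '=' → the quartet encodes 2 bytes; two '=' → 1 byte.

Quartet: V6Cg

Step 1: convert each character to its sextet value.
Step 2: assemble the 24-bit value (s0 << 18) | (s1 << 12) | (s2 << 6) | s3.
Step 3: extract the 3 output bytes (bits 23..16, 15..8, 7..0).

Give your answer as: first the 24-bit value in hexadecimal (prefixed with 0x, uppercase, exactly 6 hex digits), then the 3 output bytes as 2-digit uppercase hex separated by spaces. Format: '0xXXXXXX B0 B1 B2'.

Sextets: V=21, 6=58, C=2, g=32
24-bit: (21<<18) | (58<<12) | (2<<6) | 32
      = 0x540000 | 0x03A000 | 0x000080 | 0x000020
      = 0x57A0A0
Bytes: (v>>16)&0xFF=57, (v>>8)&0xFF=A0, v&0xFF=A0

Answer: 0x57A0A0 57 A0 A0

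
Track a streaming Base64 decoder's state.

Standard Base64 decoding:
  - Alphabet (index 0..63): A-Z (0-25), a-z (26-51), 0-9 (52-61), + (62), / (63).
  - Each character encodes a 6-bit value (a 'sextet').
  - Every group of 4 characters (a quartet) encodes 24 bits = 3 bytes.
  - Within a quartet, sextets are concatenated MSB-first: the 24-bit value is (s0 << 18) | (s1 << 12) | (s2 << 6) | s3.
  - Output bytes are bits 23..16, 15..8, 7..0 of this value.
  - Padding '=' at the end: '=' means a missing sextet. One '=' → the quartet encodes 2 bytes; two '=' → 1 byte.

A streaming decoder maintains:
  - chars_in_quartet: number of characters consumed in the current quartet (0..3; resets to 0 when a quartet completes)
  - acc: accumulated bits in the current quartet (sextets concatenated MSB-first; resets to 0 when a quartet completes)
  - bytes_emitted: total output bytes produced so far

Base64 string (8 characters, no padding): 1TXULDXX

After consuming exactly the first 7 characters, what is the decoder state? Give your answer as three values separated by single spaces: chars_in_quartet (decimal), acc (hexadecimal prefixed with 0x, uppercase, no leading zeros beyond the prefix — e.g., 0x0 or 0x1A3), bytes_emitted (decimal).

After char 0 ('1'=53): chars_in_quartet=1 acc=0x35 bytes_emitted=0
After char 1 ('T'=19): chars_in_quartet=2 acc=0xD53 bytes_emitted=0
After char 2 ('X'=23): chars_in_quartet=3 acc=0x354D7 bytes_emitted=0
After char 3 ('U'=20): chars_in_quartet=4 acc=0xD535D4 -> emit D5 35 D4, reset; bytes_emitted=3
After char 4 ('L'=11): chars_in_quartet=1 acc=0xB bytes_emitted=3
After char 5 ('D'=3): chars_in_quartet=2 acc=0x2C3 bytes_emitted=3
After char 6 ('X'=23): chars_in_quartet=3 acc=0xB0D7 bytes_emitted=3

Answer: 3 0xB0D7 3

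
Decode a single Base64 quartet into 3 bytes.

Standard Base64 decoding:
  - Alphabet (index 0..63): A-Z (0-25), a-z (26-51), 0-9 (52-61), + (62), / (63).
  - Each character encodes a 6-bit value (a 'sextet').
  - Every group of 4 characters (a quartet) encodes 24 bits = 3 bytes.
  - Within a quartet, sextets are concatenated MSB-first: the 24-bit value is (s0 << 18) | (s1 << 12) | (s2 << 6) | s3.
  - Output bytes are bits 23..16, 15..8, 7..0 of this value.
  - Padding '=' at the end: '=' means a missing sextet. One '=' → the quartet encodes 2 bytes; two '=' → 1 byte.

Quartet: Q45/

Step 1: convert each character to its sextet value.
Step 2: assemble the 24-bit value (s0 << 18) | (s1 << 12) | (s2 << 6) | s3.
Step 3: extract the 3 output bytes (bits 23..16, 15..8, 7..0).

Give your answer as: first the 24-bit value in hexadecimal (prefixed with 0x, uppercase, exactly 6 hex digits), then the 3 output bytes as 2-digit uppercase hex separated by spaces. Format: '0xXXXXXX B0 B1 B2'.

Sextets: Q=16, 4=56, 5=57, /=63
24-bit: (16<<18) | (56<<12) | (57<<6) | 63
      = 0x400000 | 0x038000 | 0x000E40 | 0x00003F
      = 0x438E7F
Bytes: (v>>16)&0xFF=43, (v>>8)&0xFF=8E, v&0xFF=7F

Answer: 0x438E7F 43 8E 7F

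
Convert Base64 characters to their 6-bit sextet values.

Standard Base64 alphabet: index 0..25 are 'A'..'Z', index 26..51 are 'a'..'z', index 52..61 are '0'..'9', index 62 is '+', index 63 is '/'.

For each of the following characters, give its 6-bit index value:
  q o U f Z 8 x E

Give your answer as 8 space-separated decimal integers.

Answer: 42 40 20 31 25 60 49 4

Derivation:
'q': a..z range, 26 + ord('q') − ord('a') = 42
'o': a..z range, 26 + ord('o') − ord('a') = 40
'U': A..Z range, ord('U') − ord('A') = 20
'f': a..z range, 26 + ord('f') − ord('a') = 31
'Z': A..Z range, ord('Z') − ord('A') = 25
'8': 0..9 range, 52 + ord('8') − ord('0') = 60
'x': a..z range, 26 + ord('x') − ord('a') = 49
'E': A..Z range, ord('E') − ord('A') = 4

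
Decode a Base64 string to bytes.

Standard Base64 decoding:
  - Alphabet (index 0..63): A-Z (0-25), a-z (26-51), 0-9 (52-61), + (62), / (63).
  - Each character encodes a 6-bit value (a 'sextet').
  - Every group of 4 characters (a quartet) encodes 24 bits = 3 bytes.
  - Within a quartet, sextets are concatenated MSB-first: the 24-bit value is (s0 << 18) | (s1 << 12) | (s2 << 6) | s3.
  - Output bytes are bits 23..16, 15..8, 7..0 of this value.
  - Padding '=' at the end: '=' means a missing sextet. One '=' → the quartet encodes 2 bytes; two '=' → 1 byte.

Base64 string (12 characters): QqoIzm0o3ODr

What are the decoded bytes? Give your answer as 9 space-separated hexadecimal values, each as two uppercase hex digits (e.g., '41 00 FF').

After char 0 ('Q'=16): chars_in_quartet=1 acc=0x10 bytes_emitted=0
After char 1 ('q'=42): chars_in_quartet=2 acc=0x42A bytes_emitted=0
After char 2 ('o'=40): chars_in_quartet=3 acc=0x10AA8 bytes_emitted=0
After char 3 ('I'=8): chars_in_quartet=4 acc=0x42AA08 -> emit 42 AA 08, reset; bytes_emitted=3
After char 4 ('z'=51): chars_in_quartet=1 acc=0x33 bytes_emitted=3
After char 5 ('m'=38): chars_in_quartet=2 acc=0xCE6 bytes_emitted=3
After char 6 ('0'=52): chars_in_quartet=3 acc=0x339B4 bytes_emitted=3
After char 7 ('o'=40): chars_in_quartet=4 acc=0xCE6D28 -> emit CE 6D 28, reset; bytes_emitted=6
After char 8 ('3'=55): chars_in_quartet=1 acc=0x37 bytes_emitted=6
After char 9 ('O'=14): chars_in_quartet=2 acc=0xDCE bytes_emitted=6
After char 10 ('D'=3): chars_in_quartet=3 acc=0x37383 bytes_emitted=6
After char 11 ('r'=43): chars_in_quartet=4 acc=0xDCE0EB -> emit DC E0 EB, reset; bytes_emitted=9

Answer: 42 AA 08 CE 6D 28 DC E0 EB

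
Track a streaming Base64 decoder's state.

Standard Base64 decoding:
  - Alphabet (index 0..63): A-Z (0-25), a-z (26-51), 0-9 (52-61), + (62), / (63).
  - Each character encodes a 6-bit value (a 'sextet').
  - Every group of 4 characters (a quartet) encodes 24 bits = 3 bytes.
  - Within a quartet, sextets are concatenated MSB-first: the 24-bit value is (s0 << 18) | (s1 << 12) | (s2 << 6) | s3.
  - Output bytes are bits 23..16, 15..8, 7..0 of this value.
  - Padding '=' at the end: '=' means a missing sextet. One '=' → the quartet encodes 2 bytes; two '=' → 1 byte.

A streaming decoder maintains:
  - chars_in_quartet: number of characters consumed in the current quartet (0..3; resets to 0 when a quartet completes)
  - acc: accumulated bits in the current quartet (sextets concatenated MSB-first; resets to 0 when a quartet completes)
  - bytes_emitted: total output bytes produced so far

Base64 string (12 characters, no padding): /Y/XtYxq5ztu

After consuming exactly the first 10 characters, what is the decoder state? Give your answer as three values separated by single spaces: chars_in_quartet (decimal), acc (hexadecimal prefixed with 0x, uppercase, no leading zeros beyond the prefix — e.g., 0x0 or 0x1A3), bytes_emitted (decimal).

Answer: 2 0xE73 6

Derivation:
After char 0 ('/'=63): chars_in_quartet=1 acc=0x3F bytes_emitted=0
After char 1 ('Y'=24): chars_in_quartet=2 acc=0xFD8 bytes_emitted=0
After char 2 ('/'=63): chars_in_quartet=3 acc=0x3F63F bytes_emitted=0
After char 3 ('X'=23): chars_in_quartet=4 acc=0xFD8FD7 -> emit FD 8F D7, reset; bytes_emitted=3
After char 4 ('t'=45): chars_in_quartet=1 acc=0x2D bytes_emitted=3
After char 5 ('Y'=24): chars_in_quartet=2 acc=0xB58 bytes_emitted=3
After char 6 ('x'=49): chars_in_quartet=3 acc=0x2D631 bytes_emitted=3
After char 7 ('q'=42): chars_in_quartet=4 acc=0xB58C6A -> emit B5 8C 6A, reset; bytes_emitted=6
After char 8 ('5'=57): chars_in_quartet=1 acc=0x39 bytes_emitted=6
After char 9 ('z'=51): chars_in_quartet=2 acc=0xE73 bytes_emitted=6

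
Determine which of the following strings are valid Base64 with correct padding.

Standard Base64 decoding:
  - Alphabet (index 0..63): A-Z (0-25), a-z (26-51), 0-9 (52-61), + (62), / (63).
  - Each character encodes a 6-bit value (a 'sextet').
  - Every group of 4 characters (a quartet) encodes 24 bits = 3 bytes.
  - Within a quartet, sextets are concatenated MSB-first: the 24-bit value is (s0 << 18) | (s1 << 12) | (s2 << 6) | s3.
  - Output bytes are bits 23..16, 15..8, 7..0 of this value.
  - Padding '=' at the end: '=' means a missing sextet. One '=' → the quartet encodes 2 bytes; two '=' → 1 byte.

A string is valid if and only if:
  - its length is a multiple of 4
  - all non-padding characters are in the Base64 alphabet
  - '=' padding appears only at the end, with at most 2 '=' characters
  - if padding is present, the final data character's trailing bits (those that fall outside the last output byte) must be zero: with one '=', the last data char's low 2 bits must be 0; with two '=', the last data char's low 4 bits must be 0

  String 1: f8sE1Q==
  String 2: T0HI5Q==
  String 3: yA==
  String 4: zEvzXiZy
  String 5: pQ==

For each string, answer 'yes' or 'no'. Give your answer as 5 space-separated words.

Answer: yes yes yes yes yes

Derivation:
String 1: 'f8sE1Q==' → valid
String 2: 'T0HI5Q==' → valid
String 3: 'yA==' → valid
String 4: 'zEvzXiZy' → valid
String 5: 'pQ==' → valid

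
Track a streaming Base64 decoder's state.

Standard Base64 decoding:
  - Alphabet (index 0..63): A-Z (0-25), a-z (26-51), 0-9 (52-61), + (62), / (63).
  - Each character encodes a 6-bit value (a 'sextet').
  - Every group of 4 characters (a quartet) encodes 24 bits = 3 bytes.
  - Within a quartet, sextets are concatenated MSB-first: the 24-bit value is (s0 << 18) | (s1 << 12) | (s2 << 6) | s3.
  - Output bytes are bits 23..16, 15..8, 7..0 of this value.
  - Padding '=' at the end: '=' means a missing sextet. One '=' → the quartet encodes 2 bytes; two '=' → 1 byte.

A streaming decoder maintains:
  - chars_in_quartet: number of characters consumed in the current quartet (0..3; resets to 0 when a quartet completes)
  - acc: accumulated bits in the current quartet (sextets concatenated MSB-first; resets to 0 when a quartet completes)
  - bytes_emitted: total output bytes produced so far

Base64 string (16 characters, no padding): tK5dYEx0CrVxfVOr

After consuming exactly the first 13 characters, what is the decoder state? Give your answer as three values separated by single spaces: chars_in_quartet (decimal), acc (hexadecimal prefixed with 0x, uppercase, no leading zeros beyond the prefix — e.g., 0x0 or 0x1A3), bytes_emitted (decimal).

Answer: 1 0x1F 9

Derivation:
After char 0 ('t'=45): chars_in_quartet=1 acc=0x2D bytes_emitted=0
After char 1 ('K'=10): chars_in_quartet=2 acc=0xB4A bytes_emitted=0
After char 2 ('5'=57): chars_in_quartet=3 acc=0x2D2B9 bytes_emitted=0
After char 3 ('d'=29): chars_in_quartet=4 acc=0xB4AE5D -> emit B4 AE 5D, reset; bytes_emitted=3
After char 4 ('Y'=24): chars_in_quartet=1 acc=0x18 bytes_emitted=3
After char 5 ('E'=4): chars_in_quartet=2 acc=0x604 bytes_emitted=3
After char 6 ('x'=49): chars_in_quartet=3 acc=0x18131 bytes_emitted=3
After char 7 ('0'=52): chars_in_quartet=4 acc=0x604C74 -> emit 60 4C 74, reset; bytes_emitted=6
After char 8 ('C'=2): chars_in_quartet=1 acc=0x2 bytes_emitted=6
After char 9 ('r'=43): chars_in_quartet=2 acc=0xAB bytes_emitted=6
After char 10 ('V'=21): chars_in_quartet=3 acc=0x2AD5 bytes_emitted=6
After char 11 ('x'=49): chars_in_quartet=4 acc=0xAB571 -> emit 0A B5 71, reset; bytes_emitted=9
After char 12 ('f'=31): chars_in_quartet=1 acc=0x1F bytes_emitted=9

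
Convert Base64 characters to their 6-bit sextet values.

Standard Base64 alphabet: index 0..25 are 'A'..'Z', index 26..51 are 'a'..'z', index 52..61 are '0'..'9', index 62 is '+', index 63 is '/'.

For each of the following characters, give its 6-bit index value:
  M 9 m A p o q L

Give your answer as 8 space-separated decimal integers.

'M': A..Z range, ord('M') − ord('A') = 12
'9': 0..9 range, 52 + ord('9') − ord('0') = 61
'm': a..z range, 26 + ord('m') − ord('a') = 38
'A': A..Z range, ord('A') − ord('A') = 0
'p': a..z range, 26 + ord('p') − ord('a') = 41
'o': a..z range, 26 + ord('o') − ord('a') = 40
'q': a..z range, 26 + ord('q') − ord('a') = 42
'L': A..Z range, ord('L') − ord('A') = 11

Answer: 12 61 38 0 41 40 42 11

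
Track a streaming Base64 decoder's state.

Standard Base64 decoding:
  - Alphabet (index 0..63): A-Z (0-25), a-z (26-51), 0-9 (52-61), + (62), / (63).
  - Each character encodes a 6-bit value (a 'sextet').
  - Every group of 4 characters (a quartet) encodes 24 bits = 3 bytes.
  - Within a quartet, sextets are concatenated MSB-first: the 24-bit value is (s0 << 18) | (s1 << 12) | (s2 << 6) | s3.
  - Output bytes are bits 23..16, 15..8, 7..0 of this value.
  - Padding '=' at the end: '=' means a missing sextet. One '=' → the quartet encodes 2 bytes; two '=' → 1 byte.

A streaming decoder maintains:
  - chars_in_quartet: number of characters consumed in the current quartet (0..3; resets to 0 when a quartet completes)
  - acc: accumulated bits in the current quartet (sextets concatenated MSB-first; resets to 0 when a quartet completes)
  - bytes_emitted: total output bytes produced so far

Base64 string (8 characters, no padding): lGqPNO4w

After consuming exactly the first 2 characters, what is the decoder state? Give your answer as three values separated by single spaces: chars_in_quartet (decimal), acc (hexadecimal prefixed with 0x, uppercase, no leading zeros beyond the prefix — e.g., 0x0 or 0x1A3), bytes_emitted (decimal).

After char 0 ('l'=37): chars_in_quartet=1 acc=0x25 bytes_emitted=0
After char 1 ('G'=6): chars_in_quartet=2 acc=0x946 bytes_emitted=0

Answer: 2 0x946 0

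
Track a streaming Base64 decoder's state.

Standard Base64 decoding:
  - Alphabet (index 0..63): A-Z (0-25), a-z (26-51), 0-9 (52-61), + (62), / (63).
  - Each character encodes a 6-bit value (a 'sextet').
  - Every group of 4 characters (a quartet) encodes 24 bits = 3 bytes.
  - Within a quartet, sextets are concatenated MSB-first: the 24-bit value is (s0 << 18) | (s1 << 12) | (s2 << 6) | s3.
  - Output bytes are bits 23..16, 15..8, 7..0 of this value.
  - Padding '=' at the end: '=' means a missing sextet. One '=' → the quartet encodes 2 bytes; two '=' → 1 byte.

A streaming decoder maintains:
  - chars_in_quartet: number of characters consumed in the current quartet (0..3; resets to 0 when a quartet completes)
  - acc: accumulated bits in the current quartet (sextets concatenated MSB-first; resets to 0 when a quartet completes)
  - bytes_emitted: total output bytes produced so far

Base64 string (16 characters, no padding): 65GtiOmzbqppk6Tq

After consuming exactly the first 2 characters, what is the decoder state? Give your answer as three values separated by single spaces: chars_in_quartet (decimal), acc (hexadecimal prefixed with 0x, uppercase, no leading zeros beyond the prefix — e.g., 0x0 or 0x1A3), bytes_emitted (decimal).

After char 0 ('6'=58): chars_in_quartet=1 acc=0x3A bytes_emitted=0
After char 1 ('5'=57): chars_in_quartet=2 acc=0xEB9 bytes_emitted=0

Answer: 2 0xEB9 0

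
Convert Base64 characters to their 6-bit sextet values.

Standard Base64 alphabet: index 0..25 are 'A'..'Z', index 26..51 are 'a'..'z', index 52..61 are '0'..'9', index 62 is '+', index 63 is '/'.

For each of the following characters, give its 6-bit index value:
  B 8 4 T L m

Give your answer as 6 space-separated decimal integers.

Answer: 1 60 56 19 11 38

Derivation:
'B': A..Z range, ord('B') − ord('A') = 1
'8': 0..9 range, 52 + ord('8') − ord('0') = 60
'4': 0..9 range, 52 + ord('4') − ord('0') = 56
'T': A..Z range, ord('T') − ord('A') = 19
'L': A..Z range, ord('L') − ord('A') = 11
'm': a..z range, 26 + ord('m') − ord('a') = 38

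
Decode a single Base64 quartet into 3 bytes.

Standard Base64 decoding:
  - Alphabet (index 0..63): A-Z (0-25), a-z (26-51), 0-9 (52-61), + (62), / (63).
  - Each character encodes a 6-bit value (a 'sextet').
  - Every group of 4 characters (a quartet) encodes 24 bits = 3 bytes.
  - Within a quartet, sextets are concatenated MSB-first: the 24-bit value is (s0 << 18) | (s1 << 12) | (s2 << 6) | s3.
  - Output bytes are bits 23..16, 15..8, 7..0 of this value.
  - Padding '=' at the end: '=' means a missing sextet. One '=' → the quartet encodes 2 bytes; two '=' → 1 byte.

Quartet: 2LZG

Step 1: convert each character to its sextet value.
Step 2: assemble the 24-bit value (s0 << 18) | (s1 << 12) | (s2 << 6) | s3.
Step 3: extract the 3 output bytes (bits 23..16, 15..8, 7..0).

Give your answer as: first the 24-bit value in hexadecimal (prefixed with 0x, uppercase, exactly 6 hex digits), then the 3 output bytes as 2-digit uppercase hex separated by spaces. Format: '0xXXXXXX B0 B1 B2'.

Sextets: 2=54, L=11, Z=25, G=6
24-bit: (54<<18) | (11<<12) | (25<<6) | 6
      = 0xD80000 | 0x00B000 | 0x000640 | 0x000006
      = 0xD8B646
Bytes: (v>>16)&0xFF=D8, (v>>8)&0xFF=B6, v&0xFF=46

Answer: 0xD8B646 D8 B6 46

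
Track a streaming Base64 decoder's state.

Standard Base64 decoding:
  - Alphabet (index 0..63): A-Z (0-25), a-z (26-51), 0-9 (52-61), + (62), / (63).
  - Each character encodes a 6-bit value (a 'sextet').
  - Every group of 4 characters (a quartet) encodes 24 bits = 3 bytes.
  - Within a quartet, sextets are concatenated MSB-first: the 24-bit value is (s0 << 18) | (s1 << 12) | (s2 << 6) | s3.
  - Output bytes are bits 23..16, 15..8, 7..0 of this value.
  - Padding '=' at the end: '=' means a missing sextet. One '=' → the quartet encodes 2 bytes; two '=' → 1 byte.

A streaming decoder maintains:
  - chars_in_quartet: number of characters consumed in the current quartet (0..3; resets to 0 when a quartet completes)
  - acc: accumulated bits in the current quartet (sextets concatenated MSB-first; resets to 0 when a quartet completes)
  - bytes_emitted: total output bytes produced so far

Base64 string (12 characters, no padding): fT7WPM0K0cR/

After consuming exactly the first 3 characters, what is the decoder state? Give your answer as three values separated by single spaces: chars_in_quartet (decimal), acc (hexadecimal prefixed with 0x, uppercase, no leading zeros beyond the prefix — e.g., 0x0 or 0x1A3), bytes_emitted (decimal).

Answer: 3 0x1F4FB 0

Derivation:
After char 0 ('f'=31): chars_in_quartet=1 acc=0x1F bytes_emitted=0
After char 1 ('T'=19): chars_in_quartet=2 acc=0x7D3 bytes_emitted=0
After char 2 ('7'=59): chars_in_quartet=3 acc=0x1F4FB bytes_emitted=0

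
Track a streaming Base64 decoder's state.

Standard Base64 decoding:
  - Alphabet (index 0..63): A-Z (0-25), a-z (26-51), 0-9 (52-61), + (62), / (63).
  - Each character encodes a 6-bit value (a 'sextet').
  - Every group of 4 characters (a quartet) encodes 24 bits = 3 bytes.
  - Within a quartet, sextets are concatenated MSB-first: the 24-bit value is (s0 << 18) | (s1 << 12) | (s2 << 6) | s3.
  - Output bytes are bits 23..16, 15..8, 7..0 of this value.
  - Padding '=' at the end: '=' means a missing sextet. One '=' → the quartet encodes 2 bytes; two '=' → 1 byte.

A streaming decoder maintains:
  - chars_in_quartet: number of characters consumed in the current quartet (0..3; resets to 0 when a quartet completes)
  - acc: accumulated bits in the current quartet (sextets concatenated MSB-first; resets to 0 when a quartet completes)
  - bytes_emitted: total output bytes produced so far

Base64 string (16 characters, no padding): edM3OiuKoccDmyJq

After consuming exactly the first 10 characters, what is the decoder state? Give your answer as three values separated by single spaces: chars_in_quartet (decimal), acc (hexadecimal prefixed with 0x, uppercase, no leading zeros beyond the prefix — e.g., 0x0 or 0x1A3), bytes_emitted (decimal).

Answer: 2 0xA1C 6

Derivation:
After char 0 ('e'=30): chars_in_quartet=1 acc=0x1E bytes_emitted=0
After char 1 ('d'=29): chars_in_quartet=2 acc=0x79D bytes_emitted=0
After char 2 ('M'=12): chars_in_quartet=3 acc=0x1E74C bytes_emitted=0
After char 3 ('3'=55): chars_in_quartet=4 acc=0x79D337 -> emit 79 D3 37, reset; bytes_emitted=3
After char 4 ('O'=14): chars_in_quartet=1 acc=0xE bytes_emitted=3
After char 5 ('i'=34): chars_in_quartet=2 acc=0x3A2 bytes_emitted=3
After char 6 ('u'=46): chars_in_quartet=3 acc=0xE8AE bytes_emitted=3
After char 7 ('K'=10): chars_in_quartet=4 acc=0x3A2B8A -> emit 3A 2B 8A, reset; bytes_emitted=6
After char 8 ('o'=40): chars_in_quartet=1 acc=0x28 bytes_emitted=6
After char 9 ('c'=28): chars_in_quartet=2 acc=0xA1C bytes_emitted=6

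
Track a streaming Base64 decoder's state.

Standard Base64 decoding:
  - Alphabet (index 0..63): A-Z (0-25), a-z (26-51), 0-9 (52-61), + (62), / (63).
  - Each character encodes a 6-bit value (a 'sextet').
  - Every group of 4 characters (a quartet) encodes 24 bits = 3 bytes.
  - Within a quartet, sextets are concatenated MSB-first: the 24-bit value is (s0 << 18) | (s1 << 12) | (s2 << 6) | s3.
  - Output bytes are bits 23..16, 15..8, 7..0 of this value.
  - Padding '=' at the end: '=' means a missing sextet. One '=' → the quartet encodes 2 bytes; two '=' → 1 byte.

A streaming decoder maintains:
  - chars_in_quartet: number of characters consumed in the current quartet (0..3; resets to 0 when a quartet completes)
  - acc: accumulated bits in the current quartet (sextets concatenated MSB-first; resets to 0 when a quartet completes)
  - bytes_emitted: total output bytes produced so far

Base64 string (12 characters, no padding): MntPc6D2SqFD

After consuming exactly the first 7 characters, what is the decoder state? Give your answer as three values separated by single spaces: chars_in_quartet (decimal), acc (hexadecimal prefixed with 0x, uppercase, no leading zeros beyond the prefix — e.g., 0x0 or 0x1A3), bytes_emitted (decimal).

After char 0 ('M'=12): chars_in_quartet=1 acc=0xC bytes_emitted=0
After char 1 ('n'=39): chars_in_quartet=2 acc=0x327 bytes_emitted=0
After char 2 ('t'=45): chars_in_quartet=3 acc=0xC9ED bytes_emitted=0
After char 3 ('P'=15): chars_in_quartet=4 acc=0x327B4F -> emit 32 7B 4F, reset; bytes_emitted=3
After char 4 ('c'=28): chars_in_quartet=1 acc=0x1C bytes_emitted=3
After char 5 ('6'=58): chars_in_quartet=2 acc=0x73A bytes_emitted=3
After char 6 ('D'=3): chars_in_quartet=3 acc=0x1CE83 bytes_emitted=3

Answer: 3 0x1CE83 3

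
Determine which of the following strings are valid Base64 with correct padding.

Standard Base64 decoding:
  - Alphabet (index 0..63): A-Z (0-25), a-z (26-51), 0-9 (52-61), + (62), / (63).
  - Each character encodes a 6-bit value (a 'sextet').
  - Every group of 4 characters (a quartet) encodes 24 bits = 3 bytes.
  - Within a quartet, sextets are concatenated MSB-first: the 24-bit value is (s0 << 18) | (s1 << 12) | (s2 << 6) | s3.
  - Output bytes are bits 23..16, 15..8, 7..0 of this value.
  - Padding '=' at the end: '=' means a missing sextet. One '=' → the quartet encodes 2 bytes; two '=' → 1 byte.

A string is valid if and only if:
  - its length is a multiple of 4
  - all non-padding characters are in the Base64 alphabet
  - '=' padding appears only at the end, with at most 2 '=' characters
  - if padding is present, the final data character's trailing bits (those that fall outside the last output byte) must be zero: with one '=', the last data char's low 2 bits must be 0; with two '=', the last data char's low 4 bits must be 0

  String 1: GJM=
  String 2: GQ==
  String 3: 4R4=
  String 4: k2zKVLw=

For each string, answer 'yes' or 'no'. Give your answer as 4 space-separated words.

String 1: 'GJM=' → valid
String 2: 'GQ==' → valid
String 3: '4R4=' → valid
String 4: 'k2zKVLw=' → valid

Answer: yes yes yes yes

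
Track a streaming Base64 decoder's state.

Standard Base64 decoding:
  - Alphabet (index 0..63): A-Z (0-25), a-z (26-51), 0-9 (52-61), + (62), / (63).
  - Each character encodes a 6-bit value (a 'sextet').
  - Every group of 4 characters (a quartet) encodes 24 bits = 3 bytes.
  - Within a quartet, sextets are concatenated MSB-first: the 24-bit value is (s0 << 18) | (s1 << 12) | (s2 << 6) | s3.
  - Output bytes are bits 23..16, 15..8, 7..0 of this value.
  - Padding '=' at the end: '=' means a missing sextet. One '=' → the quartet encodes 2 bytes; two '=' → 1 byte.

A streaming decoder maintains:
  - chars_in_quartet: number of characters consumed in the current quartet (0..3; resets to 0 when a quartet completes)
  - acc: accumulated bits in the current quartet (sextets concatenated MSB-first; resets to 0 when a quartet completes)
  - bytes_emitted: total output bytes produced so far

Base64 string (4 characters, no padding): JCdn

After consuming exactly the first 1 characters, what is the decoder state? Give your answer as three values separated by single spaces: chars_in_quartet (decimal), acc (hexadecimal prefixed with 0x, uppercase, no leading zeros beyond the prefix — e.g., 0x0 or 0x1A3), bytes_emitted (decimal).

After char 0 ('J'=9): chars_in_quartet=1 acc=0x9 bytes_emitted=0

Answer: 1 0x9 0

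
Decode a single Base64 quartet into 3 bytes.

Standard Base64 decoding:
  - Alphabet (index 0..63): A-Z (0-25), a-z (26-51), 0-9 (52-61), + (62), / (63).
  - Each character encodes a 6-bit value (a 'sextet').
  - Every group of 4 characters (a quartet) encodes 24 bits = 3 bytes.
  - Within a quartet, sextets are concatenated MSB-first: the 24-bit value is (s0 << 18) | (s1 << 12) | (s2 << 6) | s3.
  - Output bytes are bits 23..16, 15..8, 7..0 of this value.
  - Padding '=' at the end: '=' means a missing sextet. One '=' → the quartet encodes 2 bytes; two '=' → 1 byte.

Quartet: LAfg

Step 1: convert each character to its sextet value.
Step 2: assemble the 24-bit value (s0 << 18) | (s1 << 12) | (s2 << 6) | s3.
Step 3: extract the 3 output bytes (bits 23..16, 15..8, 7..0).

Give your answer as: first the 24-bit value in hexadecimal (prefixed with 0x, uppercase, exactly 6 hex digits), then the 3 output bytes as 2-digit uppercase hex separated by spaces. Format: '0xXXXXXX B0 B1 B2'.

Answer: 0x2C07E0 2C 07 E0

Derivation:
Sextets: L=11, A=0, f=31, g=32
24-bit: (11<<18) | (0<<12) | (31<<6) | 32
      = 0x2C0000 | 0x000000 | 0x0007C0 | 0x000020
      = 0x2C07E0
Bytes: (v>>16)&0xFF=2C, (v>>8)&0xFF=07, v&0xFF=E0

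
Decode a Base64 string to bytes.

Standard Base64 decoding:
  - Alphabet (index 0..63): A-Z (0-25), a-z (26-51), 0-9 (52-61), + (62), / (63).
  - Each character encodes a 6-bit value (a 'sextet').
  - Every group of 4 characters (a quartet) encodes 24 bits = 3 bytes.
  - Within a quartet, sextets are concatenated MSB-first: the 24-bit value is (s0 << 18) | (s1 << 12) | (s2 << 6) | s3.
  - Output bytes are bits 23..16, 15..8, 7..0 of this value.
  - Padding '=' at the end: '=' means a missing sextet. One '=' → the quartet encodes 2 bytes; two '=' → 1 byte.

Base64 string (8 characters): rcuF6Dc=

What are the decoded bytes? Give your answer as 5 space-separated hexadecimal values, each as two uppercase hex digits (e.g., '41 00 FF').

Answer: AD CB 85 E8 37

Derivation:
After char 0 ('r'=43): chars_in_quartet=1 acc=0x2B bytes_emitted=0
After char 1 ('c'=28): chars_in_quartet=2 acc=0xADC bytes_emitted=0
After char 2 ('u'=46): chars_in_quartet=3 acc=0x2B72E bytes_emitted=0
After char 3 ('F'=5): chars_in_quartet=4 acc=0xADCB85 -> emit AD CB 85, reset; bytes_emitted=3
After char 4 ('6'=58): chars_in_quartet=1 acc=0x3A bytes_emitted=3
After char 5 ('D'=3): chars_in_quartet=2 acc=0xE83 bytes_emitted=3
After char 6 ('c'=28): chars_in_quartet=3 acc=0x3A0DC bytes_emitted=3
Padding '=': partial quartet acc=0x3A0DC -> emit E8 37; bytes_emitted=5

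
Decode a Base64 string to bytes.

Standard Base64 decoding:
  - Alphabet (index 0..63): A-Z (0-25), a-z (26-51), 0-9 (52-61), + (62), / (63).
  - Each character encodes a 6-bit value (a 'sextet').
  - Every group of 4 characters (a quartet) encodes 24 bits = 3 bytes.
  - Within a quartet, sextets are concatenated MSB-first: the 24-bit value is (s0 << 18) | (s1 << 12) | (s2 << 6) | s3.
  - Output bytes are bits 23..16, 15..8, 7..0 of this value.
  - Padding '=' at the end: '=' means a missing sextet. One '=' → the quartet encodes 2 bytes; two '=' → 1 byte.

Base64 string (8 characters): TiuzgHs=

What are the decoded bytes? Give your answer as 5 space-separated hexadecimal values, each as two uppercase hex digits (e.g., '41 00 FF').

Answer: 4E 2B B3 80 7B

Derivation:
After char 0 ('T'=19): chars_in_quartet=1 acc=0x13 bytes_emitted=0
After char 1 ('i'=34): chars_in_quartet=2 acc=0x4E2 bytes_emitted=0
After char 2 ('u'=46): chars_in_quartet=3 acc=0x138AE bytes_emitted=0
After char 3 ('z'=51): chars_in_quartet=4 acc=0x4E2BB3 -> emit 4E 2B B3, reset; bytes_emitted=3
After char 4 ('g'=32): chars_in_quartet=1 acc=0x20 bytes_emitted=3
After char 5 ('H'=7): chars_in_quartet=2 acc=0x807 bytes_emitted=3
After char 6 ('s'=44): chars_in_quartet=3 acc=0x201EC bytes_emitted=3
Padding '=': partial quartet acc=0x201EC -> emit 80 7B; bytes_emitted=5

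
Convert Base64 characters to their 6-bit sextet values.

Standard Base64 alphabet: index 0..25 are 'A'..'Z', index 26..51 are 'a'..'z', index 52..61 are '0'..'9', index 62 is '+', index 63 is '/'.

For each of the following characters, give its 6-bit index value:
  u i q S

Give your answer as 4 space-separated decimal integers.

'u': a..z range, 26 + ord('u') − ord('a') = 46
'i': a..z range, 26 + ord('i') − ord('a') = 34
'q': a..z range, 26 + ord('q') − ord('a') = 42
'S': A..Z range, ord('S') − ord('A') = 18

Answer: 46 34 42 18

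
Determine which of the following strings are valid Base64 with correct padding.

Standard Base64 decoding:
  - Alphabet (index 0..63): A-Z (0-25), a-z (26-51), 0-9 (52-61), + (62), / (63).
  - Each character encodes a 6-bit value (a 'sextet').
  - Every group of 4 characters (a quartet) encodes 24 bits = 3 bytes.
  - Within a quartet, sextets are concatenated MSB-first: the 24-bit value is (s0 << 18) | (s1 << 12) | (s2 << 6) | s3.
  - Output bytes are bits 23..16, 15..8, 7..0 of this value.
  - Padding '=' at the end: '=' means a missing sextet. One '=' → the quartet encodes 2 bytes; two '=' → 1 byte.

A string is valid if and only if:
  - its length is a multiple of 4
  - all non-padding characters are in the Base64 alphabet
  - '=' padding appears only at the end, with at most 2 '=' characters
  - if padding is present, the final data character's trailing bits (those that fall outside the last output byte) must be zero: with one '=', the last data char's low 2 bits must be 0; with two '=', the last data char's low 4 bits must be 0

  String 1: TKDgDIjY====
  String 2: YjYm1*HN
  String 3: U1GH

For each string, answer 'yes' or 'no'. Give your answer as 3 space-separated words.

String 1: 'TKDgDIjY====' → invalid (4 pad chars (max 2))
String 2: 'YjYm1*HN' → invalid (bad char(s): ['*'])
String 3: 'U1GH' → valid

Answer: no no yes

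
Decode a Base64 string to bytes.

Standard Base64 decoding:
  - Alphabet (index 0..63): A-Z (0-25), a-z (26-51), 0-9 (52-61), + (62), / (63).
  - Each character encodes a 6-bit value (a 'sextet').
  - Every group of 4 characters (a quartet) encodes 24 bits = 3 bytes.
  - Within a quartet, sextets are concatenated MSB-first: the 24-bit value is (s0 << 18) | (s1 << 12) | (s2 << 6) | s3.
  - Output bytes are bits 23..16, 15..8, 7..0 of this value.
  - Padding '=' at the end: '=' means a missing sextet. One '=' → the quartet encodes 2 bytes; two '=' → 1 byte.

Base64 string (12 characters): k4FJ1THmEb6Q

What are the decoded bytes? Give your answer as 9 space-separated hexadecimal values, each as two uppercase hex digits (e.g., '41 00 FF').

After char 0 ('k'=36): chars_in_quartet=1 acc=0x24 bytes_emitted=0
After char 1 ('4'=56): chars_in_quartet=2 acc=0x938 bytes_emitted=0
After char 2 ('F'=5): chars_in_quartet=3 acc=0x24E05 bytes_emitted=0
After char 3 ('J'=9): chars_in_quartet=4 acc=0x938149 -> emit 93 81 49, reset; bytes_emitted=3
After char 4 ('1'=53): chars_in_quartet=1 acc=0x35 bytes_emitted=3
After char 5 ('T'=19): chars_in_quartet=2 acc=0xD53 bytes_emitted=3
After char 6 ('H'=7): chars_in_quartet=3 acc=0x354C7 bytes_emitted=3
After char 7 ('m'=38): chars_in_quartet=4 acc=0xD531E6 -> emit D5 31 E6, reset; bytes_emitted=6
After char 8 ('E'=4): chars_in_quartet=1 acc=0x4 bytes_emitted=6
After char 9 ('b'=27): chars_in_quartet=2 acc=0x11B bytes_emitted=6
After char 10 ('6'=58): chars_in_quartet=3 acc=0x46FA bytes_emitted=6
After char 11 ('Q'=16): chars_in_quartet=4 acc=0x11BE90 -> emit 11 BE 90, reset; bytes_emitted=9

Answer: 93 81 49 D5 31 E6 11 BE 90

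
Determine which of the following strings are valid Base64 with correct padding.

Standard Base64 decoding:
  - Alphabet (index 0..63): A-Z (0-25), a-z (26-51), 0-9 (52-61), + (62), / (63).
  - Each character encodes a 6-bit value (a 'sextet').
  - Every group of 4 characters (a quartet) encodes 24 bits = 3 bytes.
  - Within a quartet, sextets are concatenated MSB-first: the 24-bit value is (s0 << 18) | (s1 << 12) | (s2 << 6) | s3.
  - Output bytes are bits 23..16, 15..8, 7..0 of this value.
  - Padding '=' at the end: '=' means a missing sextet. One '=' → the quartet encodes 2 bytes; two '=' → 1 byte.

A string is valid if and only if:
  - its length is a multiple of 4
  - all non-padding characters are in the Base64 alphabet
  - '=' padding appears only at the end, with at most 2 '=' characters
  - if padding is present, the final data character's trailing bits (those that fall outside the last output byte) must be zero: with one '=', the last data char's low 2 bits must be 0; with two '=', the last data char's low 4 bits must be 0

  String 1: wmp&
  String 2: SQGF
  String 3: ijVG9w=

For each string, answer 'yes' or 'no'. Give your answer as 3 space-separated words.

String 1: 'wmp&' → invalid (bad char(s): ['&'])
String 2: 'SQGF' → valid
String 3: 'ijVG9w=' → invalid (len=7 not mult of 4)

Answer: no yes no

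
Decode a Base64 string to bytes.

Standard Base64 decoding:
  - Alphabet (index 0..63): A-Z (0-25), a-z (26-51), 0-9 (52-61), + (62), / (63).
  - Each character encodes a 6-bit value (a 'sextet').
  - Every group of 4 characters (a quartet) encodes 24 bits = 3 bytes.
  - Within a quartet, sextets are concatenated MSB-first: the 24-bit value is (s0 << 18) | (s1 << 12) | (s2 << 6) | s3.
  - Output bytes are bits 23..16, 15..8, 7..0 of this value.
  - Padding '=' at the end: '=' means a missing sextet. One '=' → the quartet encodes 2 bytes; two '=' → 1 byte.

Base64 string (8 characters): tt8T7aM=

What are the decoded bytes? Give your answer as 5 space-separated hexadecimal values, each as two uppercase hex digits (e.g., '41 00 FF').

After char 0 ('t'=45): chars_in_quartet=1 acc=0x2D bytes_emitted=0
After char 1 ('t'=45): chars_in_quartet=2 acc=0xB6D bytes_emitted=0
After char 2 ('8'=60): chars_in_quartet=3 acc=0x2DB7C bytes_emitted=0
After char 3 ('T'=19): chars_in_quartet=4 acc=0xB6DF13 -> emit B6 DF 13, reset; bytes_emitted=3
After char 4 ('7'=59): chars_in_quartet=1 acc=0x3B bytes_emitted=3
After char 5 ('a'=26): chars_in_quartet=2 acc=0xEDA bytes_emitted=3
After char 6 ('M'=12): chars_in_quartet=3 acc=0x3B68C bytes_emitted=3
Padding '=': partial quartet acc=0x3B68C -> emit ED A3; bytes_emitted=5

Answer: B6 DF 13 ED A3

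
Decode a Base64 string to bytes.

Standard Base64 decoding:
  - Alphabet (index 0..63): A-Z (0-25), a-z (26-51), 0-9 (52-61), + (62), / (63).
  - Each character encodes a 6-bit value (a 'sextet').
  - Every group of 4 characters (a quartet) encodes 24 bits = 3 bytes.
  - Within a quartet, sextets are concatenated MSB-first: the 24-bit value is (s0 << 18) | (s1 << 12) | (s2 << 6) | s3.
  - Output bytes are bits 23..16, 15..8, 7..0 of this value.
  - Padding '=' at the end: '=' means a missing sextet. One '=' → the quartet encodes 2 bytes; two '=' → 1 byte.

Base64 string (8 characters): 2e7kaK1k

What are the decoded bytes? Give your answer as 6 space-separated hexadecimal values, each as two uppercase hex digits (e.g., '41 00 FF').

After char 0 ('2'=54): chars_in_quartet=1 acc=0x36 bytes_emitted=0
After char 1 ('e'=30): chars_in_quartet=2 acc=0xD9E bytes_emitted=0
After char 2 ('7'=59): chars_in_quartet=3 acc=0x367BB bytes_emitted=0
After char 3 ('k'=36): chars_in_quartet=4 acc=0xD9EEE4 -> emit D9 EE E4, reset; bytes_emitted=3
After char 4 ('a'=26): chars_in_quartet=1 acc=0x1A bytes_emitted=3
After char 5 ('K'=10): chars_in_quartet=2 acc=0x68A bytes_emitted=3
After char 6 ('1'=53): chars_in_quartet=3 acc=0x1A2B5 bytes_emitted=3
After char 7 ('k'=36): chars_in_quartet=4 acc=0x68AD64 -> emit 68 AD 64, reset; bytes_emitted=6

Answer: D9 EE E4 68 AD 64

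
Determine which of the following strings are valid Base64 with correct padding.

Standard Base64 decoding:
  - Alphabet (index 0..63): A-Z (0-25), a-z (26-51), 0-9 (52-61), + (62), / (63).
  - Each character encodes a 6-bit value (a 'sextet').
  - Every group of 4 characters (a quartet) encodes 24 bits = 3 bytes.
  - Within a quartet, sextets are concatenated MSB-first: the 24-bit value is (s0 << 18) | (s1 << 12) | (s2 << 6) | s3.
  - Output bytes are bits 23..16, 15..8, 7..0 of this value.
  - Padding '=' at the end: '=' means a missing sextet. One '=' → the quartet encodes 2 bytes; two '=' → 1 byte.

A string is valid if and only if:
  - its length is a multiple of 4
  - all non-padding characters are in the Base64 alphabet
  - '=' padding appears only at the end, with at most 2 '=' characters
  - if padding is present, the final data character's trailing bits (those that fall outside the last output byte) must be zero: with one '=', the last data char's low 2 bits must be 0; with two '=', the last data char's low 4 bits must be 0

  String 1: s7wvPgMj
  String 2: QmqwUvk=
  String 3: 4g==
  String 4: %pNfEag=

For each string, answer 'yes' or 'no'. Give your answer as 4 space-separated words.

String 1: 's7wvPgMj' → valid
String 2: 'QmqwUvk=' → valid
String 3: '4g==' → valid
String 4: '%pNfEag=' → invalid (bad char(s): ['%'])

Answer: yes yes yes no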